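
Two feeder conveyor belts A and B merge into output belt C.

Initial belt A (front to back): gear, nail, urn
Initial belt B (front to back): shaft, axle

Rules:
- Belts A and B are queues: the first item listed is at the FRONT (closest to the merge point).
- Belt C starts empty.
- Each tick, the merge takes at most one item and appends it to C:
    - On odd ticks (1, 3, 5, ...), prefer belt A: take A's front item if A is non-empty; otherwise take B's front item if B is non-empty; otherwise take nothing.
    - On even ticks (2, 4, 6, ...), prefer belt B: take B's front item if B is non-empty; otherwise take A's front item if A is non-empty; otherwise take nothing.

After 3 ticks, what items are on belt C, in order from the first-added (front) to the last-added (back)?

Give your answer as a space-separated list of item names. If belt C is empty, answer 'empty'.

Answer: gear shaft nail

Derivation:
Tick 1: prefer A, take gear from A; A=[nail,urn] B=[shaft,axle] C=[gear]
Tick 2: prefer B, take shaft from B; A=[nail,urn] B=[axle] C=[gear,shaft]
Tick 3: prefer A, take nail from A; A=[urn] B=[axle] C=[gear,shaft,nail]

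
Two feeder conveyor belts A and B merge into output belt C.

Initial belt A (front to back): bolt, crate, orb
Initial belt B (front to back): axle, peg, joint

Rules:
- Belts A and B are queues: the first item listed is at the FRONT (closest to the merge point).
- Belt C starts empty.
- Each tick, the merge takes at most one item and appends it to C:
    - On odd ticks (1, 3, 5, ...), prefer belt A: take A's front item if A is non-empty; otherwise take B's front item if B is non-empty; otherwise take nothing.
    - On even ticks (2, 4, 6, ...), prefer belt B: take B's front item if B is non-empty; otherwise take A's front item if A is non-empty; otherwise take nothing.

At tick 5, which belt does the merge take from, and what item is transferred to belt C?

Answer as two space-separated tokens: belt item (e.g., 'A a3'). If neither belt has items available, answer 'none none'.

Tick 1: prefer A, take bolt from A; A=[crate,orb] B=[axle,peg,joint] C=[bolt]
Tick 2: prefer B, take axle from B; A=[crate,orb] B=[peg,joint] C=[bolt,axle]
Tick 3: prefer A, take crate from A; A=[orb] B=[peg,joint] C=[bolt,axle,crate]
Tick 4: prefer B, take peg from B; A=[orb] B=[joint] C=[bolt,axle,crate,peg]
Tick 5: prefer A, take orb from A; A=[-] B=[joint] C=[bolt,axle,crate,peg,orb]

Answer: A orb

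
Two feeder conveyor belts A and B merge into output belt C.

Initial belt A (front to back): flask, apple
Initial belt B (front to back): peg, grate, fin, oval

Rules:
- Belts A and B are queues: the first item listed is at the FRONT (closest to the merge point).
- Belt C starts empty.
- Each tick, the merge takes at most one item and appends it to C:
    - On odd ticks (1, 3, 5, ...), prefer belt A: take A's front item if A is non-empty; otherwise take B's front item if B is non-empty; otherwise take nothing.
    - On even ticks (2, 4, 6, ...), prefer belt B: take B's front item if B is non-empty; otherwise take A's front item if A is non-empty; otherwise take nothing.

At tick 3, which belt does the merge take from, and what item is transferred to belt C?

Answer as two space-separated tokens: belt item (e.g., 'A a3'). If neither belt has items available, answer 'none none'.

Answer: A apple

Derivation:
Tick 1: prefer A, take flask from A; A=[apple] B=[peg,grate,fin,oval] C=[flask]
Tick 2: prefer B, take peg from B; A=[apple] B=[grate,fin,oval] C=[flask,peg]
Tick 3: prefer A, take apple from A; A=[-] B=[grate,fin,oval] C=[flask,peg,apple]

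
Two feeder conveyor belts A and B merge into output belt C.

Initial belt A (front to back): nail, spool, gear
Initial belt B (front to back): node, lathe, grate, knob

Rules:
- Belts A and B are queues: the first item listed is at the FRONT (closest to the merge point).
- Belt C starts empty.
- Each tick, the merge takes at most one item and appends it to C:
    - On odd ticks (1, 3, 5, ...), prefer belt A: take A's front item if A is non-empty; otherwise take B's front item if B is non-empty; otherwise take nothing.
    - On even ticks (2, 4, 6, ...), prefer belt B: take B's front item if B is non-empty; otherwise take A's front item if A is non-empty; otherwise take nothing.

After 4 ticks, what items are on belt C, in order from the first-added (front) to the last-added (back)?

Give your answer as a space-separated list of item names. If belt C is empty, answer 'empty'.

Tick 1: prefer A, take nail from A; A=[spool,gear] B=[node,lathe,grate,knob] C=[nail]
Tick 2: prefer B, take node from B; A=[spool,gear] B=[lathe,grate,knob] C=[nail,node]
Tick 3: prefer A, take spool from A; A=[gear] B=[lathe,grate,knob] C=[nail,node,spool]
Tick 4: prefer B, take lathe from B; A=[gear] B=[grate,knob] C=[nail,node,spool,lathe]

Answer: nail node spool lathe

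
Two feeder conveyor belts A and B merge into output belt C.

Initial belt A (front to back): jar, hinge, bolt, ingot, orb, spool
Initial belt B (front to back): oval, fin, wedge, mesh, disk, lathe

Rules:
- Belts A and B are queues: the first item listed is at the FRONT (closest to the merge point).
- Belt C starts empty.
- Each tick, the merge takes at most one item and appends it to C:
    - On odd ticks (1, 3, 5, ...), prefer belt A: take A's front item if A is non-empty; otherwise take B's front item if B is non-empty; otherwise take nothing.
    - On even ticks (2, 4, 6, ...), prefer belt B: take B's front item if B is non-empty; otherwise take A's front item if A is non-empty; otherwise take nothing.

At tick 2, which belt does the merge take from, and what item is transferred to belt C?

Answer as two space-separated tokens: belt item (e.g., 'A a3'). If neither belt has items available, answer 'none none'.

Answer: B oval

Derivation:
Tick 1: prefer A, take jar from A; A=[hinge,bolt,ingot,orb,spool] B=[oval,fin,wedge,mesh,disk,lathe] C=[jar]
Tick 2: prefer B, take oval from B; A=[hinge,bolt,ingot,orb,spool] B=[fin,wedge,mesh,disk,lathe] C=[jar,oval]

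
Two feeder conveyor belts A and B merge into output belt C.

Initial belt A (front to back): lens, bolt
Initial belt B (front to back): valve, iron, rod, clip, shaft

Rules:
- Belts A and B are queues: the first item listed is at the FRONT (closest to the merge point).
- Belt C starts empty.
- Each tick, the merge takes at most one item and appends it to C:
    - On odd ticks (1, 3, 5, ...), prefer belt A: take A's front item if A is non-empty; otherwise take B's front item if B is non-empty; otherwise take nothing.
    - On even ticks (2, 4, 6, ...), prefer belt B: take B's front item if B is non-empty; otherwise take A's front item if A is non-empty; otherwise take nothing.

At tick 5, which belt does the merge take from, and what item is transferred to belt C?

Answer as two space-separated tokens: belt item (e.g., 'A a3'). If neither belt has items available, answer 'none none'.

Tick 1: prefer A, take lens from A; A=[bolt] B=[valve,iron,rod,clip,shaft] C=[lens]
Tick 2: prefer B, take valve from B; A=[bolt] B=[iron,rod,clip,shaft] C=[lens,valve]
Tick 3: prefer A, take bolt from A; A=[-] B=[iron,rod,clip,shaft] C=[lens,valve,bolt]
Tick 4: prefer B, take iron from B; A=[-] B=[rod,clip,shaft] C=[lens,valve,bolt,iron]
Tick 5: prefer A, take rod from B; A=[-] B=[clip,shaft] C=[lens,valve,bolt,iron,rod]

Answer: B rod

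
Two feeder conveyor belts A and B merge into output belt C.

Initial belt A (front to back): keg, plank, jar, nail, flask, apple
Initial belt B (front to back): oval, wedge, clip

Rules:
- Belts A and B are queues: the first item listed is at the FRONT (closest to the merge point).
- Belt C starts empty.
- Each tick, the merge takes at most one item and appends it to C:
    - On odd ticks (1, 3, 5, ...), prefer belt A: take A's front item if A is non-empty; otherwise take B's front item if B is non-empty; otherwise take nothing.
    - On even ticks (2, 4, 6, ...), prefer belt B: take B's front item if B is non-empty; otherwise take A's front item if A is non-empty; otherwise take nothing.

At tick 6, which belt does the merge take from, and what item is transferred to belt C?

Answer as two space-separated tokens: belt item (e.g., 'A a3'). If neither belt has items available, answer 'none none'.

Tick 1: prefer A, take keg from A; A=[plank,jar,nail,flask,apple] B=[oval,wedge,clip] C=[keg]
Tick 2: prefer B, take oval from B; A=[plank,jar,nail,flask,apple] B=[wedge,clip] C=[keg,oval]
Tick 3: prefer A, take plank from A; A=[jar,nail,flask,apple] B=[wedge,clip] C=[keg,oval,plank]
Tick 4: prefer B, take wedge from B; A=[jar,nail,flask,apple] B=[clip] C=[keg,oval,plank,wedge]
Tick 5: prefer A, take jar from A; A=[nail,flask,apple] B=[clip] C=[keg,oval,plank,wedge,jar]
Tick 6: prefer B, take clip from B; A=[nail,flask,apple] B=[-] C=[keg,oval,plank,wedge,jar,clip]

Answer: B clip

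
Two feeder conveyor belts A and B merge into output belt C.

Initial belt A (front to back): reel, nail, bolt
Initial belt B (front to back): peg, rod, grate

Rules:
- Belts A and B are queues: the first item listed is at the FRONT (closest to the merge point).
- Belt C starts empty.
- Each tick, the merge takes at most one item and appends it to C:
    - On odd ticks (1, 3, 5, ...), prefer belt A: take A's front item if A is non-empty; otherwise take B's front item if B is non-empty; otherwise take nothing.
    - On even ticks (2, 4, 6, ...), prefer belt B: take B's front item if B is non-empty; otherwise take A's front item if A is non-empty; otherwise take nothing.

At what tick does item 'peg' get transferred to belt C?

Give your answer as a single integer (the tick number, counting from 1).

Tick 1: prefer A, take reel from A; A=[nail,bolt] B=[peg,rod,grate] C=[reel]
Tick 2: prefer B, take peg from B; A=[nail,bolt] B=[rod,grate] C=[reel,peg]

Answer: 2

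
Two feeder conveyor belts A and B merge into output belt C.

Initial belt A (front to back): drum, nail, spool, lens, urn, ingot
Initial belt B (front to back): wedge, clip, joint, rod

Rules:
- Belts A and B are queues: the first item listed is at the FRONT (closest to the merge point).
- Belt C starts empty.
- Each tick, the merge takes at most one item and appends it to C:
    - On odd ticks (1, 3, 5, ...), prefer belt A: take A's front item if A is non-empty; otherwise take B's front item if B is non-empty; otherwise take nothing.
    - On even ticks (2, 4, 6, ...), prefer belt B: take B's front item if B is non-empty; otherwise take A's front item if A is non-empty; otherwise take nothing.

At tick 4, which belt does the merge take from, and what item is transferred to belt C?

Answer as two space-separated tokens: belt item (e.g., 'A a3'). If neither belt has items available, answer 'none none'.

Answer: B clip

Derivation:
Tick 1: prefer A, take drum from A; A=[nail,spool,lens,urn,ingot] B=[wedge,clip,joint,rod] C=[drum]
Tick 2: prefer B, take wedge from B; A=[nail,spool,lens,urn,ingot] B=[clip,joint,rod] C=[drum,wedge]
Tick 3: prefer A, take nail from A; A=[spool,lens,urn,ingot] B=[clip,joint,rod] C=[drum,wedge,nail]
Tick 4: prefer B, take clip from B; A=[spool,lens,urn,ingot] B=[joint,rod] C=[drum,wedge,nail,clip]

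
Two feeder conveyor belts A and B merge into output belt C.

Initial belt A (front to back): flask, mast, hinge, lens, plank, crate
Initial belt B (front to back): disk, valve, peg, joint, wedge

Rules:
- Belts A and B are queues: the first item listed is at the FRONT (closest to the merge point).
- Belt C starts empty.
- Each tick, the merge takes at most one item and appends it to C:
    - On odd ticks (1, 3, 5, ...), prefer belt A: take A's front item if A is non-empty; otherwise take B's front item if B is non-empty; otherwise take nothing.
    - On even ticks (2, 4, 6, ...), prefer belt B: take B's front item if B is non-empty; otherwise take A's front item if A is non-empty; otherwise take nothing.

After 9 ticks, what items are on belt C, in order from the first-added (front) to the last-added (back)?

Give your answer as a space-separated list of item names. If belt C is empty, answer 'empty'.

Answer: flask disk mast valve hinge peg lens joint plank

Derivation:
Tick 1: prefer A, take flask from A; A=[mast,hinge,lens,plank,crate] B=[disk,valve,peg,joint,wedge] C=[flask]
Tick 2: prefer B, take disk from B; A=[mast,hinge,lens,plank,crate] B=[valve,peg,joint,wedge] C=[flask,disk]
Tick 3: prefer A, take mast from A; A=[hinge,lens,plank,crate] B=[valve,peg,joint,wedge] C=[flask,disk,mast]
Tick 4: prefer B, take valve from B; A=[hinge,lens,plank,crate] B=[peg,joint,wedge] C=[flask,disk,mast,valve]
Tick 5: prefer A, take hinge from A; A=[lens,plank,crate] B=[peg,joint,wedge] C=[flask,disk,mast,valve,hinge]
Tick 6: prefer B, take peg from B; A=[lens,plank,crate] B=[joint,wedge] C=[flask,disk,mast,valve,hinge,peg]
Tick 7: prefer A, take lens from A; A=[plank,crate] B=[joint,wedge] C=[flask,disk,mast,valve,hinge,peg,lens]
Tick 8: prefer B, take joint from B; A=[plank,crate] B=[wedge] C=[flask,disk,mast,valve,hinge,peg,lens,joint]
Tick 9: prefer A, take plank from A; A=[crate] B=[wedge] C=[flask,disk,mast,valve,hinge,peg,lens,joint,plank]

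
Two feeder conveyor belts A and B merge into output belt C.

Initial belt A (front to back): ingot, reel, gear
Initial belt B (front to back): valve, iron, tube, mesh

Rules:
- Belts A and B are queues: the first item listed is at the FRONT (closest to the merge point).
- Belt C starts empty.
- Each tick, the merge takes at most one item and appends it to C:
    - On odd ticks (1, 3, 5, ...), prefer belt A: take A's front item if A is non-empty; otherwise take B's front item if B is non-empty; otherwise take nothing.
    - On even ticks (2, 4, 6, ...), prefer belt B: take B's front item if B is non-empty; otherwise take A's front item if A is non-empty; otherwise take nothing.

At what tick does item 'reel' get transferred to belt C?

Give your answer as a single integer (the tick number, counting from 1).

Answer: 3

Derivation:
Tick 1: prefer A, take ingot from A; A=[reel,gear] B=[valve,iron,tube,mesh] C=[ingot]
Tick 2: prefer B, take valve from B; A=[reel,gear] B=[iron,tube,mesh] C=[ingot,valve]
Tick 3: prefer A, take reel from A; A=[gear] B=[iron,tube,mesh] C=[ingot,valve,reel]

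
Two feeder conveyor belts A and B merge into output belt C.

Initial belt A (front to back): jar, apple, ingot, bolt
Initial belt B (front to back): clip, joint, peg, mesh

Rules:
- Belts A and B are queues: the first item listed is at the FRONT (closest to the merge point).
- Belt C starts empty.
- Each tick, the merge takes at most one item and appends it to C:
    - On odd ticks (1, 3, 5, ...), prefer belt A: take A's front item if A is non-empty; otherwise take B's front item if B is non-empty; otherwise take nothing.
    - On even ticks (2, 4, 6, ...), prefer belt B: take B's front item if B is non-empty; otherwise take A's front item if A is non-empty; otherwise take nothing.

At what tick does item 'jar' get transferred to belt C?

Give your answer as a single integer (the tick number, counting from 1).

Answer: 1

Derivation:
Tick 1: prefer A, take jar from A; A=[apple,ingot,bolt] B=[clip,joint,peg,mesh] C=[jar]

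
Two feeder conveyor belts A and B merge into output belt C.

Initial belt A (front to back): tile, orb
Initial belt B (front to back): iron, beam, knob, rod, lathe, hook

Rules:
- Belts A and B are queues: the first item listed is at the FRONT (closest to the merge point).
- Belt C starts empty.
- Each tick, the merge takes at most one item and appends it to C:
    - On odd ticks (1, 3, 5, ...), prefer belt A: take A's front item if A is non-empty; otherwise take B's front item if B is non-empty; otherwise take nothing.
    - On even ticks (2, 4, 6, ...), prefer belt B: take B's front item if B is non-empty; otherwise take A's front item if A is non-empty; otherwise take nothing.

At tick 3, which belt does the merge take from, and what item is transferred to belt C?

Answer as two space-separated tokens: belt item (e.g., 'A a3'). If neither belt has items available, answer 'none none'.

Answer: A orb

Derivation:
Tick 1: prefer A, take tile from A; A=[orb] B=[iron,beam,knob,rod,lathe,hook] C=[tile]
Tick 2: prefer B, take iron from B; A=[orb] B=[beam,knob,rod,lathe,hook] C=[tile,iron]
Tick 3: prefer A, take orb from A; A=[-] B=[beam,knob,rod,lathe,hook] C=[tile,iron,orb]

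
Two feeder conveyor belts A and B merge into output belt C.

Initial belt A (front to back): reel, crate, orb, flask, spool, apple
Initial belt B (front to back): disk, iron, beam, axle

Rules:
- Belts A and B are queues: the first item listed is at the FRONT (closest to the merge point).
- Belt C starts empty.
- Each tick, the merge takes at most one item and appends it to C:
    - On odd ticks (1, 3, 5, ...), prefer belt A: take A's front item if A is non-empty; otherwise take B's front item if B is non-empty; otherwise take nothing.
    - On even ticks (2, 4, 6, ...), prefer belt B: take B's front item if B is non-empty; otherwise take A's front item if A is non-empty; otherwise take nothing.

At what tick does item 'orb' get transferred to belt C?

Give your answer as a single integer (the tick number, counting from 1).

Answer: 5

Derivation:
Tick 1: prefer A, take reel from A; A=[crate,orb,flask,spool,apple] B=[disk,iron,beam,axle] C=[reel]
Tick 2: prefer B, take disk from B; A=[crate,orb,flask,spool,apple] B=[iron,beam,axle] C=[reel,disk]
Tick 3: prefer A, take crate from A; A=[orb,flask,spool,apple] B=[iron,beam,axle] C=[reel,disk,crate]
Tick 4: prefer B, take iron from B; A=[orb,flask,spool,apple] B=[beam,axle] C=[reel,disk,crate,iron]
Tick 5: prefer A, take orb from A; A=[flask,spool,apple] B=[beam,axle] C=[reel,disk,crate,iron,orb]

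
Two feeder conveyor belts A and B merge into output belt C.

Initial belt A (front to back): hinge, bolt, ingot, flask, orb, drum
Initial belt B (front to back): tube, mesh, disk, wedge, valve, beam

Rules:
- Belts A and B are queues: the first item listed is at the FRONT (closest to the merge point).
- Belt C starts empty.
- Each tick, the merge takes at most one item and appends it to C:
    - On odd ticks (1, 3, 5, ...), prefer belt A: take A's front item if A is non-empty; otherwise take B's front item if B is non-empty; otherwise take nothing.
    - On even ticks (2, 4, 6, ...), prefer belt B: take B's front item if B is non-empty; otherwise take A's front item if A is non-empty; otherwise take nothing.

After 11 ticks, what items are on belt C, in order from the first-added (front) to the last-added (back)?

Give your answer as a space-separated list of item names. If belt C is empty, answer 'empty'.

Answer: hinge tube bolt mesh ingot disk flask wedge orb valve drum

Derivation:
Tick 1: prefer A, take hinge from A; A=[bolt,ingot,flask,orb,drum] B=[tube,mesh,disk,wedge,valve,beam] C=[hinge]
Tick 2: prefer B, take tube from B; A=[bolt,ingot,flask,orb,drum] B=[mesh,disk,wedge,valve,beam] C=[hinge,tube]
Tick 3: prefer A, take bolt from A; A=[ingot,flask,orb,drum] B=[mesh,disk,wedge,valve,beam] C=[hinge,tube,bolt]
Tick 4: prefer B, take mesh from B; A=[ingot,flask,orb,drum] B=[disk,wedge,valve,beam] C=[hinge,tube,bolt,mesh]
Tick 5: prefer A, take ingot from A; A=[flask,orb,drum] B=[disk,wedge,valve,beam] C=[hinge,tube,bolt,mesh,ingot]
Tick 6: prefer B, take disk from B; A=[flask,orb,drum] B=[wedge,valve,beam] C=[hinge,tube,bolt,mesh,ingot,disk]
Tick 7: prefer A, take flask from A; A=[orb,drum] B=[wedge,valve,beam] C=[hinge,tube,bolt,mesh,ingot,disk,flask]
Tick 8: prefer B, take wedge from B; A=[orb,drum] B=[valve,beam] C=[hinge,tube,bolt,mesh,ingot,disk,flask,wedge]
Tick 9: prefer A, take orb from A; A=[drum] B=[valve,beam] C=[hinge,tube,bolt,mesh,ingot,disk,flask,wedge,orb]
Tick 10: prefer B, take valve from B; A=[drum] B=[beam] C=[hinge,tube,bolt,mesh,ingot,disk,flask,wedge,orb,valve]
Tick 11: prefer A, take drum from A; A=[-] B=[beam] C=[hinge,tube,bolt,mesh,ingot,disk,flask,wedge,orb,valve,drum]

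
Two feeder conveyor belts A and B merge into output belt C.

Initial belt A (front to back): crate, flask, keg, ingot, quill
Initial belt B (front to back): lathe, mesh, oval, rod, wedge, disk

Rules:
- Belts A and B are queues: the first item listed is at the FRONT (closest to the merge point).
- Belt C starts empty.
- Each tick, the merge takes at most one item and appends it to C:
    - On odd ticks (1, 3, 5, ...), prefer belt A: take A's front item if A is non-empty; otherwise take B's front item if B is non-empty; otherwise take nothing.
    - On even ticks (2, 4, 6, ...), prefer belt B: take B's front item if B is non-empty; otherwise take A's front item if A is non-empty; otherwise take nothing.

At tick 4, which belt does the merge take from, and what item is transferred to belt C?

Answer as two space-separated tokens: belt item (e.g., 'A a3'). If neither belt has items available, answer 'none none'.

Tick 1: prefer A, take crate from A; A=[flask,keg,ingot,quill] B=[lathe,mesh,oval,rod,wedge,disk] C=[crate]
Tick 2: prefer B, take lathe from B; A=[flask,keg,ingot,quill] B=[mesh,oval,rod,wedge,disk] C=[crate,lathe]
Tick 3: prefer A, take flask from A; A=[keg,ingot,quill] B=[mesh,oval,rod,wedge,disk] C=[crate,lathe,flask]
Tick 4: prefer B, take mesh from B; A=[keg,ingot,quill] B=[oval,rod,wedge,disk] C=[crate,lathe,flask,mesh]

Answer: B mesh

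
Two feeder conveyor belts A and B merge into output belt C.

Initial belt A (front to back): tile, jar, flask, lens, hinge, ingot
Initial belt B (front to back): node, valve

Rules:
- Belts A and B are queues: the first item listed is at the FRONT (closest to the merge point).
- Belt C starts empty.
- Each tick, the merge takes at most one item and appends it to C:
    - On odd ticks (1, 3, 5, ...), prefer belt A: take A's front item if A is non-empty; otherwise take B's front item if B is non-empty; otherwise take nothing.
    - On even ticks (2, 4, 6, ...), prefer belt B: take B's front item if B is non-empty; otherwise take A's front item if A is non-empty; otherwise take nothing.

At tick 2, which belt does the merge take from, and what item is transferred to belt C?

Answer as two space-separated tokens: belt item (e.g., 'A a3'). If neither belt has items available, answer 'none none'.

Answer: B node

Derivation:
Tick 1: prefer A, take tile from A; A=[jar,flask,lens,hinge,ingot] B=[node,valve] C=[tile]
Tick 2: prefer B, take node from B; A=[jar,flask,lens,hinge,ingot] B=[valve] C=[tile,node]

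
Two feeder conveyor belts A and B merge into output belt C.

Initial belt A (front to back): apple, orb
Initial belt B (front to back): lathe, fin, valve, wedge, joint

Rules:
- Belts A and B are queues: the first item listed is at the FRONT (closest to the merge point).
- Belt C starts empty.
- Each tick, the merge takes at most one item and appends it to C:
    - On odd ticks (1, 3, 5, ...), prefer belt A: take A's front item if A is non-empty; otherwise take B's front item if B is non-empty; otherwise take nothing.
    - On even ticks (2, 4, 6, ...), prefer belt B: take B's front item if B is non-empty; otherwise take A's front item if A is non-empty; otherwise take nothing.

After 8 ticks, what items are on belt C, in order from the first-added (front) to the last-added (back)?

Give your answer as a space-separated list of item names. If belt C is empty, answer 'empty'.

Answer: apple lathe orb fin valve wedge joint

Derivation:
Tick 1: prefer A, take apple from A; A=[orb] B=[lathe,fin,valve,wedge,joint] C=[apple]
Tick 2: prefer B, take lathe from B; A=[orb] B=[fin,valve,wedge,joint] C=[apple,lathe]
Tick 3: prefer A, take orb from A; A=[-] B=[fin,valve,wedge,joint] C=[apple,lathe,orb]
Tick 4: prefer B, take fin from B; A=[-] B=[valve,wedge,joint] C=[apple,lathe,orb,fin]
Tick 5: prefer A, take valve from B; A=[-] B=[wedge,joint] C=[apple,lathe,orb,fin,valve]
Tick 6: prefer B, take wedge from B; A=[-] B=[joint] C=[apple,lathe,orb,fin,valve,wedge]
Tick 7: prefer A, take joint from B; A=[-] B=[-] C=[apple,lathe,orb,fin,valve,wedge,joint]
Tick 8: prefer B, both empty, nothing taken; A=[-] B=[-] C=[apple,lathe,orb,fin,valve,wedge,joint]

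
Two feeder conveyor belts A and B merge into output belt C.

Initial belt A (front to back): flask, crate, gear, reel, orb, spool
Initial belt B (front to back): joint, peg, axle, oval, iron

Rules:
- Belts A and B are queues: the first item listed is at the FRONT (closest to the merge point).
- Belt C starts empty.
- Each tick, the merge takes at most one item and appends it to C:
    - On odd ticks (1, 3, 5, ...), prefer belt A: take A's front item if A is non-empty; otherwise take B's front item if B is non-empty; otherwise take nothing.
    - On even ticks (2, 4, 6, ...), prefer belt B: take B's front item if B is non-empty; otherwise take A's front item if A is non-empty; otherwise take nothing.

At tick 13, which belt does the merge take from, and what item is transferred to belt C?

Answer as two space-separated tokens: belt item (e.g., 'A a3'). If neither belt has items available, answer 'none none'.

Tick 1: prefer A, take flask from A; A=[crate,gear,reel,orb,spool] B=[joint,peg,axle,oval,iron] C=[flask]
Tick 2: prefer B, take joint from B; A=[crate,gear,reel,orb,spool] B=[peg,axle,oval,iron] C=[flask,joint]
Tick 3: prefer A, take crate from A; A=[gear,reel,orb,spool] B=[peg,axle,oval,iron] C=[flask,joint,crate]
Tick 4: prefer B, take peg from B; A=[gear,reel,orb,spool] B=[axle,oval,iron] C=[flask,joint,crate,peg]
Tick 5: prefer A, take gear from A; A=[reel,orb,spool] B=[axle,oval,iron] C=[flask,joint,crate,peg,gear]
Tick 6: prefer B, take axle from B; A=[reel,orb,spool] B=[oval,iron] C=[flask,joint,crate,peg,gear,axle]
Tick 7: prefer A, take reel from A; A=[orb,spool] B=[oval,iron] C=[flask,joint,crate,peg,gear,axle,reel]
Tick 8: prefer B, take oval from B; A=[orb,spool] B=[iron] C=[flask,joint,crate,peg,gear,axle,reel,oval]
Tick 9: prefer A, take orb from A; A=[spool] B=[iron] C=[flask,joint,crate,peg,gear,axle,reel,oval,orb]
Tick 10: prefer B, take iron from B; A=[spool] B=[-] C=[flask,joint,crate,peg,gear,axle,reel,oval,orb,iron]
Tick 11: prefer A, take spool from A; A=[-] B=[-] C=[flask,joint,crate,peg,gear,axle,reel,oval,orb,iron,spool]
Tick 12: prefer B, both empty, nothing taken; A=[-] B=[-] C=[flask,joint,crate,peg,gear,axle,reel,oval,orb,iron,spool]
Tick 13: prefer A, both empty, nothing taken; A=[-] B=[-] C=[flask,joint,crate,peg,gear,axle,reel,oval,orb,iron,spool]

Answer: none none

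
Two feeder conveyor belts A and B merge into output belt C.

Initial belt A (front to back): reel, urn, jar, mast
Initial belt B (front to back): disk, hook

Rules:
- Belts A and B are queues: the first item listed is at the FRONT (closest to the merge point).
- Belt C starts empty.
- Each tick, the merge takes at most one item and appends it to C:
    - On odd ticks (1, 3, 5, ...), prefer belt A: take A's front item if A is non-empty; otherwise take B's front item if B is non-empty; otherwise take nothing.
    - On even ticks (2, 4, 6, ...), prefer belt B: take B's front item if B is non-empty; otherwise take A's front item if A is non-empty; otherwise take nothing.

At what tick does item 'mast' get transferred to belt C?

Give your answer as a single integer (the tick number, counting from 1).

Answer: 6

Derivation:
Tick 1: prefer A, take reel from A; A=[urn,jar,mast] B=[disk,hook] C=[reel]
Tick 2: prefer B, take disk from B; A=[urn,jar,mast] B=[hook] C=[reel,disk]
Tick 3: prefer A, take urn from A; A=[jar,mast] B=[hook] C=[reel,disk,urn]
Tick 4: prefer B, take hook from B; A=[jar,mast] B=[-] C=[reel,disk,urn,hook]
Tick 5: prefer A, take jar from A; A=[mast] B=[-] C=[reel,disk,urn,hook,jar]
Tick 6: prefer B, take mast from A; A=[-] B=[-] C=[reel,disk,urn,hook,jar,mast]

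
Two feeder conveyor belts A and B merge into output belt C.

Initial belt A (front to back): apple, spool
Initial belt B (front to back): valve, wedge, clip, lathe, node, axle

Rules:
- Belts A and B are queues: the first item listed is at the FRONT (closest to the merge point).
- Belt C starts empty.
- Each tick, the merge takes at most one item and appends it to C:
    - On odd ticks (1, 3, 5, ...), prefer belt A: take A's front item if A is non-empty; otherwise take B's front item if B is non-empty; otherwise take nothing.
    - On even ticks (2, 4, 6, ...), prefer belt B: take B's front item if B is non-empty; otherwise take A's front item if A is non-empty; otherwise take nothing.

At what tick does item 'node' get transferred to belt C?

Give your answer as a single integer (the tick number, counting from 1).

Answer: 7

Derivation:
Tick 1: prefer A, take apple from A; A=[spool] B=[valve,wedge,clip,lathe,node,axle] C=[apple]
Tick 2: prefer B, take valve from B; A=[spool] B=[wedge,clip,lathe,node,axle] C=[apple,valve]
Tick 3: prefer A, take spool from A; A=[-] B=[wedge,clip,lathe,node,axle] C=[apple,valve,spool]
Tick 4: prefer B, take wedge from B; A=[-] B=[clip,lathe,node,axle] C=[apple,valve,spool,wedge]
Tick 5: prefer A, take clip from B; A=[-] B=[lathe,node,axle] C=[apple,valve,spool,wedge,clip]
Tick 6: prefer B, take lathe from B; A=[-] B=[node,axle] C=[apple,valve,spool,wedge,clip,lathe]
Tick 7: prefer A, take node from B; A=[-] B=[axle] C=[apple,valve,spool,wedge,clip,lathe,node]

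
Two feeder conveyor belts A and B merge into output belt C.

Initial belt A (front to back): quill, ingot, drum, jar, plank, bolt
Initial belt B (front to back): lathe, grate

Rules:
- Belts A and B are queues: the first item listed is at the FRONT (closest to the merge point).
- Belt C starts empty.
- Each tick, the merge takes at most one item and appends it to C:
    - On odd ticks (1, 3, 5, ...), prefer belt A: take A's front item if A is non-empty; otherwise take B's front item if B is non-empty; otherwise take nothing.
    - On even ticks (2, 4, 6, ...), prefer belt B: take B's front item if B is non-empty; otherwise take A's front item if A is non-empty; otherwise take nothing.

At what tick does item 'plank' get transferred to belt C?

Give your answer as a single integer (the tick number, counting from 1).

Tick 1: prefer A, take quill from A; A=[ingot,drum,jar,plank,bolt] B=[lathe,grate] C=[quill]
Tick 2: prefer B, take lathe from B; A=[ingot,drum,jar,plank,bolt] B=[grate] C=[quill,lathe]
Tick 3: prefer A, take ingot from A; A=[drum,jar,plank,bolt] B=[grate] C=[quill,lathe,ingot]
Tick 4: prefer B, take grate from B; A=[drum,jar,plank,bolt] B=[-] C=[quill,lathe,ingot,grate]
Tick 5: prefer A, take drum from A; A=[jar,plank,bolt] B=[-] C=[quill,lathe,ingot,grate,drum]
Tick 6: prefer B, take jar from A; A=[plank,bolt] B=[-] C=[quill,lathe,ingot,grate,drum,jar]
Tick 7: prefer A, take plank from A; A=[bolt] B=[-] C=[quill,lathe,ingot,grate,drum,jar,plank]

Answer: 7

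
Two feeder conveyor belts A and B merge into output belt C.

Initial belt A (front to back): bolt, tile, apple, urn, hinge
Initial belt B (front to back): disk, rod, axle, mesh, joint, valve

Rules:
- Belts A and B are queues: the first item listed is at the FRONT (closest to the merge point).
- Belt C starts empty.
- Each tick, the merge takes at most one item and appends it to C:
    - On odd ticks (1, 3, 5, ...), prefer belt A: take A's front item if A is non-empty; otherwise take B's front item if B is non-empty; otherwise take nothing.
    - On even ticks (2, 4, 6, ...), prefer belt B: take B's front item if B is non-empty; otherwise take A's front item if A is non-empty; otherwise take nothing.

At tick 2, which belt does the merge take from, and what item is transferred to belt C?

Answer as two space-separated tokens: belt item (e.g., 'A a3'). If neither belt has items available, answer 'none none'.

Tick 1: prefer A, take bolt from A; A=[tile,apple,urn,hinge] B=[disk,rod,axle,mesh,joint,valve] C=[bolt]
Tick 2: prefer B, take disk from B; A=[tile,apple,urn,hinge] B=[rod,axle,mesh,joint,valve] C=[bolt,disk]

Answer: B disk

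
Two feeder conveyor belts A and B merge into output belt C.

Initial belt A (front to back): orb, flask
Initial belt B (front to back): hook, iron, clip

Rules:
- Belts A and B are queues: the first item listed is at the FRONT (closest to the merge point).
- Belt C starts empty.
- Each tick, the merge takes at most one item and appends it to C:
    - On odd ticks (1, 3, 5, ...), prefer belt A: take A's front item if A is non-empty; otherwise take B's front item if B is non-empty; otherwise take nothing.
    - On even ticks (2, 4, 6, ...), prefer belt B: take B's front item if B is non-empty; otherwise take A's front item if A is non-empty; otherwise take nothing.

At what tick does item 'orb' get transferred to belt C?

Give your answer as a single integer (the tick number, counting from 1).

Tick 1: prefer A, take orb from A; A=[flask] B=[hook,iron,clip] C=[orb]

Answer: 1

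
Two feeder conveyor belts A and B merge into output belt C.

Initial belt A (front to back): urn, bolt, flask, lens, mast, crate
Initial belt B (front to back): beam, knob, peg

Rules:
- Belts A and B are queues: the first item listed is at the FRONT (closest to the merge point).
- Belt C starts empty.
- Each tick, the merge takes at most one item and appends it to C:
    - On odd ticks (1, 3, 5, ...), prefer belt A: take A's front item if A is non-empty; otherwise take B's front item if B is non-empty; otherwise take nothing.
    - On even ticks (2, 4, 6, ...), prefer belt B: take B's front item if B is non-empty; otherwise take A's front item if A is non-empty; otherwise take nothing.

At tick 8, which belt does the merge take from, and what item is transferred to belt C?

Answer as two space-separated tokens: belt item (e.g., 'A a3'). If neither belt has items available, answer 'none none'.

Answer: A mast

Derivation:
Tick 1: prefer A, take urn from A; A=[bolt,flask,lens,mast,crate] B=[beam,knob,peg] C=[urn]
Tick 2: prefer B, take beam from B; A=[bolt,flask,lens,mast,crate] B=[knob,peg] C=[urn,beam]
Tick 3: prefer A, take bolt from A; A=[flask,lens,mast,crate] B=[knob,peg] C=[urn,beam,bolt]
Tick 4: prefer B, take knob from B; A=[flask,lens,mast,crate] B=[peg] C=[urn,beam,bolt,knob]
Tick 5: prefer A, take flask from A; A=[lens,mast,crate] B=[peg] C=[urn,beam,bolt,knob,flask]
Tick 6: prefer B, take peg from B; A=[lens,mast,crate] B=[-] C=[urn,beam,bolt,knob,flask,peg]
Tick 7: prefer A, take lens from A; A=[mast,crate] B=[-] C=[urn,beam,bolt,knob,flask,peg,lens]
Tick 8: prefer B, take mast from A; A=[crate] B=[-] C=[urn,beam,bolt,knob,flask,peg,lens,mast]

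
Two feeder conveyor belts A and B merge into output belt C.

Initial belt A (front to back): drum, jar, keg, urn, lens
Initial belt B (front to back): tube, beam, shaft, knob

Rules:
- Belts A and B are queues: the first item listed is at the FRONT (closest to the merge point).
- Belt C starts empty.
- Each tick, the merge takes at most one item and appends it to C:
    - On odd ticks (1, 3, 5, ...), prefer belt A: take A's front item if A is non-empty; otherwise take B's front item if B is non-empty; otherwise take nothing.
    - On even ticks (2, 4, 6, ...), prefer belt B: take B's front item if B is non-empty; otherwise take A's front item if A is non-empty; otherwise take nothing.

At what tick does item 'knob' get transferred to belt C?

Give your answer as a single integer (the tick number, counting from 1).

Answer: 8

Derivation:
Tick 1: prefer A, take drum from A; A=[jar,keg,urn,lens] B=[tube,beam,shaft,knob] C=[drum]
Tick 2: prefer B, take tube from B; A=[jar,keg,urn,lens] B=[beam,shaft,knob] C=[drum,tube]
Tick 3: prefer A, take jar from A; A=[keg,urn,lens] B=[beam,shaft,knob] C=[drum,tube,jar]
Tick 4: prefer B, take beam from B; A=[keg,urn,lens] B=[shaft,knob] C=[drum,tube,jar,beam]
Tick 5: prefer A, take keg from A; A=[urn,lens] B=[shaft,knob] C=[drum,tube,jar,beam,keg]
Tick 6: prefer B, take shaft from B; A=[urn,lens] B=[knob] C=[drum,tube,jar,beam,keg,shaft]
Tick 7: prefer A, take urn from A; A=[lens] B=[knob] C=[drum,tube,jar,beam,keg,shaft,urn]
Tick 8: prefer B, take knob from B; A=[lens] B=[-] C=[drum,tube,jar,beam,keg,shaft,urn,knob]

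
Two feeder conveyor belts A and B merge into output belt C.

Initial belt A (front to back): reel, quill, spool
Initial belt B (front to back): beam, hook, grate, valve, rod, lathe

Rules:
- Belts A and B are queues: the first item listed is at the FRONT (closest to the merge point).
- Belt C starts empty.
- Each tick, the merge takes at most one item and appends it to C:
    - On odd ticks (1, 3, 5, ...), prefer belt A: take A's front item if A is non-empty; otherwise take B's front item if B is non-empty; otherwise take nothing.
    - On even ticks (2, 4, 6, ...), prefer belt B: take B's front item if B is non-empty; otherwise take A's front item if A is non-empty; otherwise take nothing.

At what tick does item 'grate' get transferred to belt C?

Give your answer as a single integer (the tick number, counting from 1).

Answer: 6

Derivation:
Tick 1: prefer A, take reel from A; A=[quill,spool] B=[beam,hook,grate,valve,rod,lathe] C=[reel]
Tick 2: prefer B, take beam from B; A=[quill,spool] B=[hook,grate,valve,rod,lathe] C=[reel,beam]
Tick 3: prefer A, take quill from A; A=[spool] B=[hook,grate,valve,rod,lathe] C=[reel,beam,quill]
Tick 4: prefer B, take hook from B; A=[spool] B=[grate,valve,rod,lathe] C=[reel,beam,quill,hook]
Tick 5: prefer A, take spool from A; A=[-] B=[grate,valve,rod,lathe] C=[reel,beam,quill,hook,spool]
Tick 6: prefer B, take grate from B; A=[-] B=[valve,rod,lathe] C=[reel,beam,quill,hook,spool,grate]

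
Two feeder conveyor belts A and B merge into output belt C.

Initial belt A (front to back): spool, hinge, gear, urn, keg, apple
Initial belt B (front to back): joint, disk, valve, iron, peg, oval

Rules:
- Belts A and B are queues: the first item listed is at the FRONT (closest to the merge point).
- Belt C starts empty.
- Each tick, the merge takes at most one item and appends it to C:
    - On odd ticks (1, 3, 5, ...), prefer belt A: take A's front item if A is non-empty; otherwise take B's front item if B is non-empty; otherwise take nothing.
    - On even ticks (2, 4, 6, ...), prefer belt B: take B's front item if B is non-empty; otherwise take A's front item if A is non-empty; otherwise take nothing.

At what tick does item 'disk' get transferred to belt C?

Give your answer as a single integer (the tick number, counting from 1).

Answer: 4

Derivation:
Tick 1: prefer A, take spool from A; A=[hinge,gear,urn,keg,apple] B=[joint,disk,valve,iron,peg,oval] C=[spool]
Tick 2: prefer B, take joint from B; A=[hinge,gear,urn,keg,apple] B=[disk,valve,iron,peg,oval] C=[spool,joint]
Tick 3: prefer A, take hinge from A; A=[gear,urn,keg,apple] B=[disk,valve,iron,peg,oval] C=[spool,joint,hinge]
Tick 4: prefer B, take disk from B; A=[gear,urn,keg,apple] B=[valve,iron,peg,oval] C=[spool,joint,hinge,disk]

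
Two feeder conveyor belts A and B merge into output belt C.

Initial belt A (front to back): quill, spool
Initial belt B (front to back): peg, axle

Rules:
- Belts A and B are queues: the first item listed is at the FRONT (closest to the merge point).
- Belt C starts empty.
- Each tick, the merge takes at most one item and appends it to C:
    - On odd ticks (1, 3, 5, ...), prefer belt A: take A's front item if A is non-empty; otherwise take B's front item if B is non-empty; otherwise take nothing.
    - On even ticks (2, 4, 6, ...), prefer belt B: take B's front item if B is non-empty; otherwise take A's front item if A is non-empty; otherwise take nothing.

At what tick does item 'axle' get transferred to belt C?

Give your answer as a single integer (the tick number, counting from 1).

Tick 1: prefer A, take quill from A; A=[spool] B=[peg,axle] C=[quill]
Tick 2: prefer B, take peg from B; A=[spool] B=[axle] C=[quill,peg]
Tick 3: prefer A, take spool from A; A=[-] B=[axle] C=[quill,peg,spool]
Tick 4: prefer B, take axle from B; A=[-] B=[-] C=[quill,peg,spool,axle]

Answer: 4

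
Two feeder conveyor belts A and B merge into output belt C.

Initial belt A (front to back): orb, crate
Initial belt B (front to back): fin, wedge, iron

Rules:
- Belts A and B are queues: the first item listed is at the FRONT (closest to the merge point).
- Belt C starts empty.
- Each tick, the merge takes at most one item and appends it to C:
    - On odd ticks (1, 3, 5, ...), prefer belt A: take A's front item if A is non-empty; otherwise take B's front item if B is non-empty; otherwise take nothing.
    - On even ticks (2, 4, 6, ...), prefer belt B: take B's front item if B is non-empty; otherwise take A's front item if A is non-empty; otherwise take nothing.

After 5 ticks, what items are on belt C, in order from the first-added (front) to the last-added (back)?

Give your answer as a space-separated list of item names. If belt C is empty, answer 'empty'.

Tick 1: prefer A, take orb from A; A=[crate] B=[fin,wedge,iron] C=[orb]
Tick 2: prefer B, take fin from B; A=[crate] B=[wedge,iron] C=[orb,fin]
Tick 3: prefer A, take crate from A; A=[-] B=[wedge,iron] C=[orb,fin,crate]
Tick 4: prefer B, take wedge from B; A=[-] B=[iron] C=[orb,fin,crate,wedge]
Tick 5: prefer A, take iron from B; A=[-] B=[-] C=[orb,fin,crate,wedge,iron]

Answer: orb fin crate wedge iron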